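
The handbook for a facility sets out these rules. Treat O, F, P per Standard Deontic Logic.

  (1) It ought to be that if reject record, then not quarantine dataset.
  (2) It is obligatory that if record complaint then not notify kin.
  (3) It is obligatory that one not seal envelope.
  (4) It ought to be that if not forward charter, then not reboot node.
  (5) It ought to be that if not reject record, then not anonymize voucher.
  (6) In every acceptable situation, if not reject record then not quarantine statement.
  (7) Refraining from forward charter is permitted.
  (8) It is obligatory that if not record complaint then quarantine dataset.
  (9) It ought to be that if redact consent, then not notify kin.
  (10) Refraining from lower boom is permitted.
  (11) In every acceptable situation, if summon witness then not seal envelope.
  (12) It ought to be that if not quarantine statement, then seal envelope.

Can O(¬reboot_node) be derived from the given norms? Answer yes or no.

Premise 4 is O(¬forward_charter → ¬reboot_node), but O(¬forward_charter) is not derivable from the premises (the permission P(¬forward_charter) asserts only ¬O(forward_charter), not O(¬forward_charter)), so it does not yield O(¬reboot_node).
No other premise forces O(¬reboot_node). An ideal world satisfying every premise can still have ¬reboot_node false, so O(¬reboot_node) is not derivable.

No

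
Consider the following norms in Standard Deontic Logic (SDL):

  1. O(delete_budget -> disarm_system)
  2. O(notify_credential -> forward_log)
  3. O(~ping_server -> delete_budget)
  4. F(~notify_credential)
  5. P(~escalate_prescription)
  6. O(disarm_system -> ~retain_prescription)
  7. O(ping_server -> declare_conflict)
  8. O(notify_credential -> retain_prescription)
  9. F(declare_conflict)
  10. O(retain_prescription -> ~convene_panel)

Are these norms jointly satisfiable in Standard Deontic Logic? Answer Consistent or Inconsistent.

Inconsistent

F(declare_conflict) at premise 9 means O(~declare_conflict).
Premise 7 is O(ping_server -> declare_conflict); contrapositively O(~declare_conflict -> ~ping_server). Since O(~declare_conflict) holds, K gives O(~ping_server).
With premise 3, O(~ping_server -> delete_budget), the K-axiom yields O(delete_budget).
Applying K to premise 1 (O(delete_budget -> disarm_system)) and O(delete_budget) yields O(disarm_system).
From O(disarm_system) and premise 6, O(disarm_system -> ~retain_prescription), we obtain O(~retain_prescription).
Premise 8, O(notify_credential -> retain_prescription), contraposes to O(~retain_prescription -> ~notify_credential); with O(~retain_prescription) we get O(~notify_credential).
However, F(~notify_credential) at premise 4 amounts to O(notify_credential).
We now have both O(~notify_credential) and O(notify_credential) — notify_credential is simultaneously obligatory and forbidden, violating the D-axiom.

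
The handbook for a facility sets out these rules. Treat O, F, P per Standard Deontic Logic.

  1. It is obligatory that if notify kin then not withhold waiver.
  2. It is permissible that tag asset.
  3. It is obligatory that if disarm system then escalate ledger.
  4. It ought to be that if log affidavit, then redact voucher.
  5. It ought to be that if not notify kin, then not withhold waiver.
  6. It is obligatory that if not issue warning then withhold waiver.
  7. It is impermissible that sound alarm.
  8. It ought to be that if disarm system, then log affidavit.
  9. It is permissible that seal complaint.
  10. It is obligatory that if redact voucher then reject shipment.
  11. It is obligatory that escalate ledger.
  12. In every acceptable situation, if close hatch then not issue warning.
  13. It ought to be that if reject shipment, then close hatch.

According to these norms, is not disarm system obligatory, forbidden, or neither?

By case analysis on notify_kin: premise 1 gives O(notify_kin → ¬withhold_waiver) and premise 5 gives O(¬notify_kin → ¬withhold_waiver), so O(¬withhold_waiver) either way.
Premise 6, O(¬issue_warning → withhold_waiver), contraposes to O(¬withhold_waiver → issue_warning); with O(¬withhold_waiver) we get O(issue_warning).
Premise 12 is O(close_hatch → ¬issue_warning); contrapositively O(issue_warning → ¬close_hatch). Since O(issue_warning) holds, K gives O(¬close_hatch).
The contrapositive of premise 13 (O(reject_shipment → close_hatch)) is O(¬close_hatch → ¬reject_shipment), and O(¬close_hatch) is already established, so O(¬reject_shipment).
Premise 10 is O(redact_voucher → reject_shipment); contrapositively O(¬reject_shipment → ¬redact_voucher). Since O(¬reject_shipment) holds, K gives O(¬redact_voucher).
The contrapositive of premise 4 (O(log_affidavit → redact_voucher)) is O(¬redact_voucher → ¬log_affidavit), and O(¬redact_voucher) is already established, so O(¬log_affidavit).
Premise 8, O(disarm_system → log_affidavit), contraposes to O(¬log_affidavit → ¬disarm_system); with O(¬log_affidavit) we get O(¬disarm_system).
Premises 2, 3, 7, 9, 11 do not contribute to this derivation.
Hence ¬disarm_system is obligatory.

Obligatory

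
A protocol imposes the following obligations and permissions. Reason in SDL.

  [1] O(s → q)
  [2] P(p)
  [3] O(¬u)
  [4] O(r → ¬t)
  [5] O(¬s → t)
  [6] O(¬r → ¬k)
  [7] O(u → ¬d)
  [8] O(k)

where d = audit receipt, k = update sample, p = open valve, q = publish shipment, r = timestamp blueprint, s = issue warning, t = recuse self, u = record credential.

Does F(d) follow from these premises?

Premise 7 is O(u → ¬d), but O(u) is not derivable from the premises, so it does not yield O(¬d).
No other premise forces O(¬d). An ideal world satisfying every premise can still have d true, so F(d) is not derivable.

No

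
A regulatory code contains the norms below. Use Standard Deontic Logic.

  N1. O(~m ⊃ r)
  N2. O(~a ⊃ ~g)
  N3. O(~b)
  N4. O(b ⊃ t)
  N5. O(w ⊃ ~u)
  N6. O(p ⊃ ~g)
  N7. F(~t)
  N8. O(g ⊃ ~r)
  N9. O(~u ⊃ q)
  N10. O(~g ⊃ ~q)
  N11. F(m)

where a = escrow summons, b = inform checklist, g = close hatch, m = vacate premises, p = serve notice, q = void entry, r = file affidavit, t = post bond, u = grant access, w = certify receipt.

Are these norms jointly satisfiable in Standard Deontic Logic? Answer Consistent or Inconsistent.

Consistent

Premise 4 is O(b ⊃ t); even if O(t) held, inferring O(b) would be affirming the consequent — invalid.
So O(b) is not derivable, and the apparent clash with O(~b) does not arise.
A world satisfying every obligation exists (e.g. a=false, b=false, g=false, m=false, p=false, q=false, r=true, t=true, u=true, w=false); no atom is both obligatory and forbidden, so the set is consistent.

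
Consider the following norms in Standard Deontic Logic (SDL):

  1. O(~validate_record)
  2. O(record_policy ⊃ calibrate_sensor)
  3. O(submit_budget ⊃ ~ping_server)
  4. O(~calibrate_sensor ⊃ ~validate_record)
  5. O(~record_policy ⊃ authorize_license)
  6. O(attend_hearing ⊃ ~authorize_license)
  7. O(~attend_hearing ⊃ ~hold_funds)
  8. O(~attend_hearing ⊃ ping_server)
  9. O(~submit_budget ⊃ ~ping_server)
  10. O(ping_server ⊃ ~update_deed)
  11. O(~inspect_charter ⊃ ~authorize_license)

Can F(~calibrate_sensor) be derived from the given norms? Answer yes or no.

Yes

Premises 9 and 3 are O(~submit_budget ⊃ ~ping_server) and O(submit_budget ⊃ ~ping_server); every ideal world satisfies ~submit_budget or submit_budget, so in either case ~ping_server holds — hence O(~ping_server).
Premise 8, O(~attend_hearing ⊃ ping_server), contraposes to O(~ping_server ⊃ attend_hearing); with O(~ping_server) we get O(attend_hearing).
From O(attend_hearing) and premise 6, O(attend_hearing ⊃ ~authorize_license), we obtain O(~authorize_license).
Premise 5, O(~record_policy ⊃ authorize_license), contraposes to O(~authorize_license ⊃ record_policy); with O(~authorize_license) we get O(record_policy).
Premise 2 is O(record_policy ⊃ calibrate_sensor); since O(record_policy), deontic closure gives O(calibrate_sensor).
Premises 1, 4, 7, 10, 11 do not contribute to this derivation.
So O(calibrate_sensor) holds, i.e. F(~calibrate_sensor). The claim follows.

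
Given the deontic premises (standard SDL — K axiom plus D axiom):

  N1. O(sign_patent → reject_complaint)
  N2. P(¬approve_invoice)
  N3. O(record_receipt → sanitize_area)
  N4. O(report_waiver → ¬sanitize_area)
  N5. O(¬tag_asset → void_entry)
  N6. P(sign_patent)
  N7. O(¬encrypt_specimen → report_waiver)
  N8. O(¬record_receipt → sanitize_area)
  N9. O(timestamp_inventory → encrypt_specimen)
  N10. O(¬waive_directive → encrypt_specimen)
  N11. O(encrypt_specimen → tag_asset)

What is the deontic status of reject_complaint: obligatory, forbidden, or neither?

Neither

Premise 1 is O(sign_patent → reject_complaint), but O(sign_patent) is not derivable from the premises (the permission P(sign_patent) asserts only ¬O(¬sign_patent), not O(sign_patent)), so it does not yield O(reject_complaint).
No premise or chain of K-axiom applications forces O(reject_complaint), and none forces O(¬reject_complaint). So reject_complaint is neither obligatory nor forbidden under these norms.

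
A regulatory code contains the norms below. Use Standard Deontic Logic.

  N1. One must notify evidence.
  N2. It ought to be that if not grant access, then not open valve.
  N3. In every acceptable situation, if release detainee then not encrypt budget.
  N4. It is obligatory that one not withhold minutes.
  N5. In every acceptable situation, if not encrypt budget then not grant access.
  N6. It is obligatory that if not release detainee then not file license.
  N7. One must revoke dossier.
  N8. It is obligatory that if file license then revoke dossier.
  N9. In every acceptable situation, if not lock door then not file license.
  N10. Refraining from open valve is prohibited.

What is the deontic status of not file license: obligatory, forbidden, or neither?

Obligatory

F(¬open_valve) at premise 10 means O(open_valve).
Premise 2, O(¬grant_access → ¬open_valve), contraposes to O(open_valve → grant_access); with O(open_valve) we get O(grant_access).
Premise 5, O(¬encrypt_budget → ¬grant_access), contraposes to O(grant_access → encrypt_budget); with O(grant_access) we get O(encrypt_budget).
The contrapositive of premise 3 (O(release_detainee → ¬encrypt_budget)) is O(encrypt_budget → ¬release_detainee), and O(encrypt_budget) is already established, so O(¬release_detainee).
Premise 6 is O(¬release_detainee → ¬file_license); since O(¬release_detainee), deontic closure gives O(¬file_license).
Premises 1, 4, 7, 8, 9 do not contribute to this derivation.
Hence ¬file_license is obligatory.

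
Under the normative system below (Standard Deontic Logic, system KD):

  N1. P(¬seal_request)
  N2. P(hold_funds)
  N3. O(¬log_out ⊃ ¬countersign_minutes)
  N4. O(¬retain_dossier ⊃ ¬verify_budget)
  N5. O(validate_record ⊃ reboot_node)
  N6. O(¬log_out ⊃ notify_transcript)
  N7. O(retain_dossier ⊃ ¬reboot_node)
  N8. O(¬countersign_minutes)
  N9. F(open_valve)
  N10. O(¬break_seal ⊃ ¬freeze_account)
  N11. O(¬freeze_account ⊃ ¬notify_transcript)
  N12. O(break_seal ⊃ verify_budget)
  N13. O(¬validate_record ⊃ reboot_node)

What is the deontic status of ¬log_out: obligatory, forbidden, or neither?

By case analysis on validate_record: premise 5 gives O(validate_record ⊃ reboot_node) and premise 13 gives O(¬validate_record ⊃ reboot_node), so O(reboot_node) either way.
The contrapositive of premise 7 (O(retain_dossier ⊃ ¬reboot_node)) is O(reboot_node ⊃ ¬retain_dossier), and O(reboot_node) is already established, so O(¬retain_dossier).
With premise 4, O(¬retain_dossier ⊃ ¬verify_budget), the K-axiom yields O(¬verify_budget).
Premise 12 is O(break_seal ⊃ verify_budget); contrapositively O(¬verify_budget ⊃ ¬break_seal). Since O(¬verify_budget) holds, K gives O(¬break_seal).
Applying K to premise 10 (O(¬break_seal ⊃ ¬freeze_account)) and O(¬break_seal) yields O(¬freeze_account).
Applying K to premise 11 (O(¬freeze_account ⊃ ¬notify_transcript)) and O(¬freeze_account) yields O(¬notify_transcript).
The contrapositive of premise 6 (O(¬log_out ⊃ notify_transcript)) is O(¬notify_transcript ⊃ log_out), and O(¬notify_transcript) is already established, so O(log_out).
Premises 1, 2, 3, 8, 9 do not contribute to this derivation.
Thus O(log_out), which is F(¬log_out): ¬log_out is forbidden.

Forbidden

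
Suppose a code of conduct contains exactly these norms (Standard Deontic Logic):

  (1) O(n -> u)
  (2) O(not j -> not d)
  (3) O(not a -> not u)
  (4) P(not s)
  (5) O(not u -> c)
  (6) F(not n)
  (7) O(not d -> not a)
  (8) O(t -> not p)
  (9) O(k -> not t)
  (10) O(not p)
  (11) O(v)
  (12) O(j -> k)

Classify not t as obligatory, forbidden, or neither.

Obligatory

Premise 6 is F(not n), i.e. O(n).
From O(n) and premise 1, O(n -> u), we obtain O(u).
Premise 3, O(not a -> not u), contraposes to O(u -> a); with O(u) we get O(a).
Premise 7, O(not d -> not a), contraposes to O(a -> d); with O(a) we get O(d).
Premise 2 is O(not j -> not d); contrapositively O(d -> j). Since O(d) holds, K gives O(j).
Premise 12 is O(j -> k); since O(j), deontic closure gives O(k).
Applying K to premise 9 (O(k -> not t)) and O(k) yields O(not t).
Premises 4, 5, 8, 10, 11 do not contribute to this derivation.
Hence not t is obligatory.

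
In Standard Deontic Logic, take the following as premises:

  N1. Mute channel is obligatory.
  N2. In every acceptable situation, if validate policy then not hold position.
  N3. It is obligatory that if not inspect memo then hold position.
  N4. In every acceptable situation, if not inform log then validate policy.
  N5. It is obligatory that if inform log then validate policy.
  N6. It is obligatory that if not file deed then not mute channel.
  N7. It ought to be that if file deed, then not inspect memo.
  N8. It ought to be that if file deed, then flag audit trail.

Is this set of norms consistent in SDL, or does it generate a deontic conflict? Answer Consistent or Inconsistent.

Premises 4 and 5 cover both cases: O(¬inform_log → validate_policy) and O(inform_log → validate_policy). Since ¬inform_log ∨ inform_log is a tautology, O(validate_policy) follows.
With premise 2, O(validate_policy → ¬hold_position), the K-axiom yields O(¬hold_position).
Premise 3 is O(¬inspect_memo → hold_position); contrapositively O(¬hold_position → inspect_memo). Since O(¬hold_position) holds, K gives O(inspect_memo).
The contrapositive of premise 7 (O(file_deed → ¬inspect_memo)) is O(inspect_memo → ¬file_deed), and O(inspect_memo) is already established, so O(¬file_deed).
Premise 6 is O(¬file_deed → ¬mute_channel); since O(¬file_deed), deontic closure gives O(¬mute_channel).
Yet premise 1 states O(mute_channel).
We now have both O(¬mute_channel) and O(mute_channel) — mute_channel is simultaneously obligatory and forbidden, violating the D-axiom.

Inconsistent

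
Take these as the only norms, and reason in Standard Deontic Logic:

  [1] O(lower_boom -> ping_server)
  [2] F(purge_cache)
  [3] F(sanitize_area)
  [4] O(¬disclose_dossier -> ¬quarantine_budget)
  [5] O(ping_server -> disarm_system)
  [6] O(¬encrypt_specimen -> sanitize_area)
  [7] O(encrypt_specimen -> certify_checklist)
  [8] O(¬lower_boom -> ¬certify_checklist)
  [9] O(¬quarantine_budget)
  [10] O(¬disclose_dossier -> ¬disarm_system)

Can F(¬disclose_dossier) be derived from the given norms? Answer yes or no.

Yes

F(sanitize_area) at premise 3 means O(¬sanitize_area).
Premise 6 is O(¬encrypt_specimen -> sanitize_area); contrapositively O(¬sanitize_area -> encrypt_specimen). Since O(¬sanitize_area) holds, K gives O(encrypt_specimen).
With premise 7, O(encrypt_specimen -> certify_checklist), the K-axiom yields O(certify_checklist).
The contrapositive of premise 8 (O(¬lower_boom -> ¬certify_checklist)) is O(certify_checklist -> lower_boom), and O(certify_checklist) is already established, so O(lower_boom).
Applying K to premise 1 (O(lower_boom -> ping_server)) and O(lower_boom) yields O(ping_server).
Applying K to premise 5 (O(ping_server -> disarm_system)) and O(ping_server) yields O(disarm_system).
Premise 10, O(¬disclose_dossier -> ¬disarm_system), contraposes to O(disarm_system -> disclose_dossier); with O(disarm_system) we get O(disclose_dossier).
Premises 2, 4, 9 do not contribute to this derivation.
So O(disclose_dossier) holds, i.e. F(¬disclose_dossier). The claim follows.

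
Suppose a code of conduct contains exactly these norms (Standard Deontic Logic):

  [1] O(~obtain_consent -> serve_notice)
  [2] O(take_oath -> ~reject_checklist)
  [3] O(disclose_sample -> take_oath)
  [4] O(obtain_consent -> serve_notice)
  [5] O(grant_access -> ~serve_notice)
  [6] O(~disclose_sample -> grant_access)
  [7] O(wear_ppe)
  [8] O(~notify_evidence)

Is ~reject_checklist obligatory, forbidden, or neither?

Premises 1 and 4 cover both cases: O(~obtain_consent -> serve_notice) and O(obtain_consent -> serve_notice). Since ~obtain_consent ∨ obtain_consent is a tautology, O(serve_notice) follows.
The contrapositive of premise 5 (O(grant_access -> ~serve_notice)) is O(serve_notice -> ~grant_access), and O(serve_notice) is already established, so O(~grant_access).
Premise 6 is O(~disclose_sample -> grant_access); contrapositively O(~grant_access -> disclose_sample). Since O(~grant_access) holds, K gives O(disclose_sample).
From O(disclose_sample) and premise 3, O(disclose_sample -> take_oath), we obtain O(take_oath).
Applying K to premise 2 (O(take_oath -> ~reject_checklist)) and O(take_oath) yields O(~reject_checklist).
Premises 7, 8 do not contribute to this derivation.
Hence ~reject_checklist is obligatory.

Obligatory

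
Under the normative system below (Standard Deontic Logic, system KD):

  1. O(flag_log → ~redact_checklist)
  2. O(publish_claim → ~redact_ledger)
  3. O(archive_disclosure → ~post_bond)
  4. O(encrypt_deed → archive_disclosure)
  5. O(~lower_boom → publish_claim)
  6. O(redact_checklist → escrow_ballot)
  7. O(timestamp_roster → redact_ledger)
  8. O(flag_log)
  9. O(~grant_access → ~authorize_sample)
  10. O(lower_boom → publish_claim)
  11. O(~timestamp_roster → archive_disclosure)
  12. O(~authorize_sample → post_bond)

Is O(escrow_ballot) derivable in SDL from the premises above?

No

Premise 6 is O(redact_checklist → escrow_ballot), but O(redact_checklist) is not derivable from the premises, so it does not yield O(escrow_ballot).
No other premise forces O(escrow_ballot). An ideal world satisfying every premise can still have escrow_ballot false, so O(escrow_ballot) is not derivable.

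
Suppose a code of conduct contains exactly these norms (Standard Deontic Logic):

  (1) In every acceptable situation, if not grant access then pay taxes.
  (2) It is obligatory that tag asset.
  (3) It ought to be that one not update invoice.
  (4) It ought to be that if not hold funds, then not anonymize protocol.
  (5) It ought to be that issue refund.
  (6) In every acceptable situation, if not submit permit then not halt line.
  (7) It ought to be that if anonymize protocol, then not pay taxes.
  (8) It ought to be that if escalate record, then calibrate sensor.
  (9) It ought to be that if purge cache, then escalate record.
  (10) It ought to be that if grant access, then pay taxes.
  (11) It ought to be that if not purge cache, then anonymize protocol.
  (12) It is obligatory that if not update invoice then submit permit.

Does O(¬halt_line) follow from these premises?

Premise 6 is O(¬submit_permit → ¬halt_line), but O(¬submit_permit) is not derivable from the premises, so it does not yield O(¬halt_line).
No other premise forces O(¬halt_line). An ideal world satisfying every premise can still have ¬halt_line false, so O(¬halt_line) is not derivable.

No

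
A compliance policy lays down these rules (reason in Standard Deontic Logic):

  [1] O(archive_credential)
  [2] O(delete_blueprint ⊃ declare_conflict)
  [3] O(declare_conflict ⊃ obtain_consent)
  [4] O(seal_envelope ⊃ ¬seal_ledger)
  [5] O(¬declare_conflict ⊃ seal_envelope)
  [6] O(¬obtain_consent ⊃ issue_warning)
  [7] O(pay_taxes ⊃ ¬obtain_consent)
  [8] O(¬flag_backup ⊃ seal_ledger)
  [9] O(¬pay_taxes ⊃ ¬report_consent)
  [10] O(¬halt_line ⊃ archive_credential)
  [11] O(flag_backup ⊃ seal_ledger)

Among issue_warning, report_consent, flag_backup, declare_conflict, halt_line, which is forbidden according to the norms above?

By case analysis on flag_backup: premise 11 gives O(flag_backup ⊃ seal_ledger) and premise 8 gives O(¬flag_backup ⊃ seal_ledger), so O(seal_ledger) either way.
Premise 4 is O(seal_envelope ⊃ ¬seal_ledger); contrapositively O(seal_ledger ⊃ ¬seal_envelope). Since O(seal_ledger) holds, K gives O(¬seal_envelope).
The contrapositive of premise 5 (O(¬declare_conflict ⊃ seal_envelope)) is O(¬seal_envelope ⊃ declare_conflict), and O(¬seal_envelope) is already established, so O(declare_conflict).
With premise 3, O(declare_conflict ⊃ obtain_consent), the K-axiom yields O(obtain_consent).
Premise 7 is O(pay_taxes ⊃ ¬obtain_consent); contrapositively O(obtain_consent ⊃ ¬pay_taxes). Since O(obtain_consent) holds, K gives O(¬pay_taxes).
From O(¬pay_taxes) and premise 9, O(¬pay_taxes ⊃ ¬report_consent), we obtain O(¬report_consent).
So O(¬report_consent) holds, i.e. report_consent is forbidden. None of the other listed options is forbidden under the premises.

report_consent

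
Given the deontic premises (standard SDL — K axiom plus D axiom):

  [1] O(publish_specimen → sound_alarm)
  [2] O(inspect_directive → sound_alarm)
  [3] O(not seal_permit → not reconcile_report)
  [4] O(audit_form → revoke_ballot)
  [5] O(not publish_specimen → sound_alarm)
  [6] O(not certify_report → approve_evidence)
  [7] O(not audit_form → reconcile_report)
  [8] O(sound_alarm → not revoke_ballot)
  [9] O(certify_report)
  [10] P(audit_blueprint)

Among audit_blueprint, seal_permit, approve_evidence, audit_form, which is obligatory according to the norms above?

seal_permit

Premises 1 and 5 cover both cases: O(publish_specimen → sound_alarm) and O(not publish_specimen → sound_alarm). Since publish_specimen ∨ not publish_specimen is a tautology, O(sound_alarm) follows.
From O(sound_alarm) and premise 8, O(sound_alarm → not revoke_ballot), we obtain O(not revoke_ballot).
The contrapositive of premise 4 (O(audit_form → revoke_ballot)) is O(not revoke_ballot → not audit_form), and O(not revoke_ballot) is already established, so O(not audit_form).
Premise 7 is O(not audit_form → reconcile_report); since O(not audit_form), deontic closure gives O(reconcile_report).
Premise 3 is O(not seal_permit → not reconcile_report); contrapositively O(reconcile_report → seal_permit). Since O(reconcile_report) holds, K gives O(seal_permit).
So O(seal_permit) holds — seal_permit is obligatory. None of the other listed options is made obligatory by any chain of premises.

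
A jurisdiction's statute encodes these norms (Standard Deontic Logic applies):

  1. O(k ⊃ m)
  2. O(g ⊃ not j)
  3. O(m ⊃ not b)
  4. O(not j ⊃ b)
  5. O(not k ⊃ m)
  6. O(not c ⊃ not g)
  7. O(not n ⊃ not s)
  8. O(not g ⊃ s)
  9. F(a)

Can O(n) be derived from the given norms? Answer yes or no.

Yes

Premises 5 and 1 are O(not k ⊃ m) and O(k ⊃ m); every ideal world satisfies not k or k, so in either case m holds — hence O(m).
With premise 3, O(m ⊃ not b), the K-axiom yields O(not b).
The contrapositive of premise 4 (O(not j ⊃ b)) is O(not b ⊃ j), and O(not b) is already established, so O(j).
The contrapositive of premise 2 (O(g ⊃ not j)) is O(j ⊃ not g), and O(j) is already established, so O(not g).
With premise 8, O(not g ⊃ s), the K-axiom yields O(s).
Premise 7 is O(not n ⊃ not s); contrapositively O(s ⊃ n). Since O(s) holds, K gives O(n).
Premises 6, 9 do not contribute to this derivation.
So O(n) follows.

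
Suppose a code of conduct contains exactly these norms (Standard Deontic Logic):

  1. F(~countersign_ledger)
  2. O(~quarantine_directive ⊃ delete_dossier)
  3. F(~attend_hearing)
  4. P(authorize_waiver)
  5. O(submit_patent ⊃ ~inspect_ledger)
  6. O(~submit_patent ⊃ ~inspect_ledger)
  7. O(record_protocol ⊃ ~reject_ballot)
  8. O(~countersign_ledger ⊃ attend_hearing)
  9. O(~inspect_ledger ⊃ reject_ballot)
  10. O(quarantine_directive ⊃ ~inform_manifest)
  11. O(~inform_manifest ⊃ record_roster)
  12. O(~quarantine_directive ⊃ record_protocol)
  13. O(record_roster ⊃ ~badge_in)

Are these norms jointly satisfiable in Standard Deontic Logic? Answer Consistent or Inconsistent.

Premise 8 is O(~countersign_ledger ⊃ attend_hearing); even if O(attend_hearing) held, inferring O(~countersign_ledger) would be affirming the consequent — invalid.
So O(~countersign_ledger) is not derivable, and the apparent clash with O(countersign_ledger) does not arise.
A world satisfying every obligation exists (e.g. attend_hearing=true, authorize_waiver=false, badge_in=false, countersign_ledger=true, delete_dossier=false, inform_manifest=false, inspect_ledger=false, quarantine_directive=true, record_protocol=false, record_roster=true, reject_ballot=true, submit_patent=false); no atom is both obligatory and forbidden, so the set is consistent.

Consistent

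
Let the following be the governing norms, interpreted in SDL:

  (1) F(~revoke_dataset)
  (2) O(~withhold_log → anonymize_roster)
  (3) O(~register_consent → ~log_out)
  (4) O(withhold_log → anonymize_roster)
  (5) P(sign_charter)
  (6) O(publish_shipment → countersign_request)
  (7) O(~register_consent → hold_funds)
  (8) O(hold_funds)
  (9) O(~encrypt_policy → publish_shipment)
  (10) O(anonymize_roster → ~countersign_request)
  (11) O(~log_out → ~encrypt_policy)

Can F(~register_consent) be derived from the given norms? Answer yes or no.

Premises 4 and 2 are O(withhold_log → anonymize_roster) and O(~withhold_log → anonymize_roster); every ideal world satisfies withhold_log or ~withhold_log, so in either case anonymize_roster holds — hence O(anonymize_roster).
With premise 10, O(anonymize_roster → ~countersign_request), the K-axiom yields O(~countersign_request).
Premise 6 is O(publish_shipment → countersign_request); contrapositively O(~countersign_request → ~publish_shipment). Since O(~countersign_request) holds, K gives O(~publish_shipment).
The contrapositive of premise 9 (O(~encrypt_policy → publish_shipment)) is O(~publish_shipment → encrypt_policy), and O(~publish_shipment) is already established, so O(encrypt_policy).
The contrapositive of premise 11 (O(~log_out → ~encrypt_policy)) is O(encrypt_policy → log_out), and O(encrypt_policy) is already established, so O(log_out).
Premise 3 is O(~register_consent → ~log_out); contrapositively O(log_out → register_consent). Since O(log_out) holds, K gives O(register_consent).
Premises 1, 5, 7, 8 do not contribute to this derivation.
So O(register_consent) holds, i.e. F(~register_consent). The claim follows.

Yes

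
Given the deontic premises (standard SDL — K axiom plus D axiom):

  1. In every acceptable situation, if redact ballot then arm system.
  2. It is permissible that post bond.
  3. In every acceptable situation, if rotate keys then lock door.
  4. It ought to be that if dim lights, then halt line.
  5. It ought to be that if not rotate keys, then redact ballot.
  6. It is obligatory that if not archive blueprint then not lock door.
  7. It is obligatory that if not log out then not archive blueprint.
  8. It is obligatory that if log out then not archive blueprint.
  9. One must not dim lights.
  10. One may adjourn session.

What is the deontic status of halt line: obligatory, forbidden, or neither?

Neither

Premise 4 is O(dim_lights → halt_line), but O(dim_lights) is not derivable from the premises, so it does not yield O(halt_line).
No premise or chain of K-axiom applications forces O(halt_line), and none forces O(¬halt_line). So halt_line is neither obligatory nor forbidden under these norms.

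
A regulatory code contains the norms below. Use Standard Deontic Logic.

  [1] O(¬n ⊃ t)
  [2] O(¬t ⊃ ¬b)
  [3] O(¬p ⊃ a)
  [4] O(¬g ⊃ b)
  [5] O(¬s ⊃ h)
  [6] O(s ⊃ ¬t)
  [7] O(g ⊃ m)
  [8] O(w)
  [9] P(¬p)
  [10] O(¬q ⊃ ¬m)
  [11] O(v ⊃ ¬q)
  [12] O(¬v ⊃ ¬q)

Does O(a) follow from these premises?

No

Premise 3 is O(¬p ⊃ a), but O(¬p) is not derivable from the premises (the permission P(¬p) asserts only ¬O(p), not O(¬p)), so it does not yield O(a).
No other premise forces O(a). An ideal world satisfying every premise can still have a false, so O(a) is not derivable.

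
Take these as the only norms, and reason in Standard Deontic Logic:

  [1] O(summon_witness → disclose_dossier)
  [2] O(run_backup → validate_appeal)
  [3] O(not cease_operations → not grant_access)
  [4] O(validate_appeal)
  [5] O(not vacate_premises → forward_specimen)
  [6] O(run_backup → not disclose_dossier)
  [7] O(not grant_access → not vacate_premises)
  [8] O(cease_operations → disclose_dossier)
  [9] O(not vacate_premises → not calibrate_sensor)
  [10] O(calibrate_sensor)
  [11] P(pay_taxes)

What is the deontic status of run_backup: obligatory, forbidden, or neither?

Forbidden

Premise 10 states O(calibrate_sensor) outright.
Premise 9, O(not vacate_premises → not calibrate_sensor), contraposes to O(calibrate_sensor → vacate_premises); with O(calibrate_sensor) we get O(vacate_premises).
Premise 7, O(not grant_access → not vacate_premises), contraposes to O(vacate_premises → grant_access); with O(vacate_premises) we get O(grant_access).
Premise 3, O(not cease_operations → not grant_access), contraposes to O(grant_access → cease_operations); with O(grant_access) we get O(cease_operations).
Premise 8 is O(cease_operations → disclose_dossier); since O(cease_operations), deontic closure gives O(disclose_dossier).
Premise 6, O(run_backup → not disclose_dossier), contraposes to O(disclose_dossier → not run_backup); with O(disclose_dossier) we get O(not run_backup).
Premises 1, 2, 4, 5, 11 do not contribute to this derivation.
Thus O(not run_backup), which is F(run_backup): run_backup is forbidden.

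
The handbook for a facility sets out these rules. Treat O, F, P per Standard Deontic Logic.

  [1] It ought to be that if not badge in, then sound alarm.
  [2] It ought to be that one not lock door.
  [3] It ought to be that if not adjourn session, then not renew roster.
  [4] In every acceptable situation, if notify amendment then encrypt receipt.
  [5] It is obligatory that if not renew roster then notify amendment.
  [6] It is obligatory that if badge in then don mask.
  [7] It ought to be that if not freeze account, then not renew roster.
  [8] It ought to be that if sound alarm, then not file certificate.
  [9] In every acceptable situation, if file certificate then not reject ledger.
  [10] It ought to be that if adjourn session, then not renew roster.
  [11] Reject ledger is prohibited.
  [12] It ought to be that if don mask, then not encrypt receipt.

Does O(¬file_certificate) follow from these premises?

Yes

Premises 10 and 3 cover both cases: O(adjourn_session → ¬renew_roster) and O(¬adjourn_session → ¬renew_roster). Since adjourn_session ∨ ¬adjourn_session is a tautology, O(¬renew_roster) follows.
Premise 5 is O(¬renew_roster → notify_amendment); since O(¬renew_roster), deontic closure gives O(notify_amendment).
From O(notify_amendment) and premise 4, O(notify_amendment → encrypt_receipt), we obtain O(encrypt_receipt).
Premise 12, O(don_mask → ¬encrypt_receipt), contraposes to O(encrypt_receipt → ¬don_mask); with O(encrypt_receipt) we get O(¬don_mask).
Premise 6 is O(badge_in → don_mask); contrapositively O(¬don_mask → ¬badge_in). Since O(¬don_mask) holds, K gives O(¬badge_in).
With premise 1, O(¬badge_in → sound_alarm), the K-axiom yields O(sound_alarm).
Premise 8 is O(sound_alarm → ¬file_certificate); since O(sound_alarm), deontic closure gives O(¬file_certificate).
Premises 2, 7, 9, 11 do not contribute to this derivation.
So O(¬file_certificate) follows.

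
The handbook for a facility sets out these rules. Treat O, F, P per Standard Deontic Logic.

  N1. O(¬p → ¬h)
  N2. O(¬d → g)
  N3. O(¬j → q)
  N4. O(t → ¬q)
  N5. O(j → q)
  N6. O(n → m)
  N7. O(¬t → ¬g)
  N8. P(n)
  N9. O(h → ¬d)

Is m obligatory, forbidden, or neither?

Premise 6 is O(n → m), but O(n) is not derivable from the premises (the permission P(n) asserts only ¬O(¬n), not O(n)), so it does not yield O(m).
No premise or chain of K-axiom applications forces O(m), and none forces O(¬m). So m is neither obligatory nor forbidden under these norms.

Neither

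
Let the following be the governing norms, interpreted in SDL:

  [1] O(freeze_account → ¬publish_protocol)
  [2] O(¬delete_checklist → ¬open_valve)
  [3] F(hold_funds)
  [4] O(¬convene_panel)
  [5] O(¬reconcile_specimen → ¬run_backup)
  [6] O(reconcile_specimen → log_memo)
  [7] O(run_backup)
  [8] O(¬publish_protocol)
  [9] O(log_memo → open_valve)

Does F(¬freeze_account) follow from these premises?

No

Premise 1 is O(freeze_account → ¬publish_protocol); even if O(¬publish_protocol) held, inferring O(freeze_account) would be affirming the consequent — invalid.
No other premise forces O(freeze_account). An ideal world satisfying every premise can still have ¬freeze_account true, so F(¬freeze_account) is not derivable.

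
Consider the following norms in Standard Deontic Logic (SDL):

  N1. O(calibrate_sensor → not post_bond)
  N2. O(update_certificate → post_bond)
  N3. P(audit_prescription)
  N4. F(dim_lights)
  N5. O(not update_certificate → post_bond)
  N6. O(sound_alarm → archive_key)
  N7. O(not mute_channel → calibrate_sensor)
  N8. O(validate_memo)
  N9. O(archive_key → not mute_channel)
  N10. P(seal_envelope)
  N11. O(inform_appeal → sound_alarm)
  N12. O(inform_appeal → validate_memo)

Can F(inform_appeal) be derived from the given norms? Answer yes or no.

Premises 2 and 5 cover both cases: O(update_certificate → post_bond) and O(not update_certificate → post_bond). Since update_certificate ∨ not update_certificate is a tautology, O(post_bond) follows.
Premise 1, O(calibrate_sensor → not post_bond), contraposes to O(post_bond → not calibrate_sensor); with O(post_bond) we get O(not calibrate_sensor).
The contrapositive of premise 7 (O(not mute_channel → calibrate_sensor)) is O(not calibrate_sensor → mute_channel), and O(not calibrate_sensor) is already established, so O(mute_channel).
Premise 9, O(archive_key → not mute_channel), contraposes to O(mute_channel → not archive_key); with O(mute_channel) we get O(not archive_key).
Premise 6, O(sound_alarm → archive_key), contraposes to O(not archive_key → not sound_alarm); with O(not archive_key) we get O(not sound_alarm).
Premise 11 is O(inform_appeal → sound_alarm); contrapositively O(not sound_alarm → not inform_appeal). Since O(not sound_alarm) holds, K gives O(not inform_appeal).
Premises 3, 4, 8, 10, 12 do not contribute to this derivation.
So O(not inform_appeal) holds, i.e. F(inform_appeal). The claim follows.

Yes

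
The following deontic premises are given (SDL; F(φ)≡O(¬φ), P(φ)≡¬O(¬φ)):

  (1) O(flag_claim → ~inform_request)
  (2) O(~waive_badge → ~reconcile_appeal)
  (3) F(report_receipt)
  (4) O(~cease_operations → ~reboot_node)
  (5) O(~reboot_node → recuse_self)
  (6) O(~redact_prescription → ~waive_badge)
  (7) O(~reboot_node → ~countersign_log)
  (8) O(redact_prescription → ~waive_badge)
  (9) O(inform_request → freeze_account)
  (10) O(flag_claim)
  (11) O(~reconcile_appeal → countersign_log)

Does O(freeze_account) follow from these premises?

Premise 9 is O(inform_request → freeze_account), but O(inform_request) is not derivable from the premises, so it does not yield O(freeze_account).
No other premise forces O(freeze_account). An ideal world satisfying every premise can still have freeze_account false, so O(freeze_account) is not derivable.

No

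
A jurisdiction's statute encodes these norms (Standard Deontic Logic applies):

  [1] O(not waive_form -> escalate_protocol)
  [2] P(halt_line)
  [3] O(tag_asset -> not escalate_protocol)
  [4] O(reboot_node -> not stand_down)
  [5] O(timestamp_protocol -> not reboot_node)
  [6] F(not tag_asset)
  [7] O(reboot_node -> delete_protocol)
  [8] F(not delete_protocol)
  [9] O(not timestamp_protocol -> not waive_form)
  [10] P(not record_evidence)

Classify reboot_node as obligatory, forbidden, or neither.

Forbidden

Premise 6 is F(not tag_asset), i.e. O(tag_asset).
Applying K to premise 3 (O(tag_asset -> not escalate_protocol)) and O(tag_asset) yields O(not escalate_protocol).
Premise 1 is O(not waive_form -> escalate_protocol); contrapositively O(not escalate_protocol -> waive_form). Since O(not escalate_protocol) holds, K gives O(waive_form).
Premise 9, O(not timestamp_protocol -> not waive_form), contraposes to O(waive_form -> timestamp_protocol); with O(waive_form) we get O(timestamp_protocol).
With premise 5, O(timestamp_protocol -> not reboot_node), the K-axiom yields O(not reboot_node).
Premises 2, 4, 7, 8, 10 do not contribute to this derivation.
Thus O(not reboot_node), which is F(reboot_node): reboot_node is forbidden.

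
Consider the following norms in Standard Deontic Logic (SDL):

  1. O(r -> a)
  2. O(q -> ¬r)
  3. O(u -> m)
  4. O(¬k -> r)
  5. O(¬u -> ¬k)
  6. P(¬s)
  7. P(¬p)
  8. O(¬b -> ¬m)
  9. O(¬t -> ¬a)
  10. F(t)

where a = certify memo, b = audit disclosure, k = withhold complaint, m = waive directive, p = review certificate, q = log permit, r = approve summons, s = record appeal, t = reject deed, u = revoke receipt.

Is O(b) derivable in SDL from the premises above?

Yes

Premise 10, F(t), is equivalent to O(¬t).
Applying K to premise 9 (O(¬t -> ¬a)) and O(¬t) yields O(¬a).
The contrapositive of premise 1 (O(r -> a)) is O(¬a -> ¬r), and O(¬a) is already established, so O(¬r).
Premise 4 is O(¬k -> r); contrapositively O(¬r -> k). Since O(¬r) holds, K gives O(k).
Premise 5, O(¬u -> ¬k), contraposes to O(k -> u); with O(k) we get O(u).
Premise 3 is O(u -> m); since O(u), deontic closure gives O(m).
The contrapositive of premise 8 (O(¬b -> ¬m)) is O(m -> b), and O(m) is already established, so O(b).
Premises 2, 6, 7 do not contribute to this derivation.
So O(b) follows.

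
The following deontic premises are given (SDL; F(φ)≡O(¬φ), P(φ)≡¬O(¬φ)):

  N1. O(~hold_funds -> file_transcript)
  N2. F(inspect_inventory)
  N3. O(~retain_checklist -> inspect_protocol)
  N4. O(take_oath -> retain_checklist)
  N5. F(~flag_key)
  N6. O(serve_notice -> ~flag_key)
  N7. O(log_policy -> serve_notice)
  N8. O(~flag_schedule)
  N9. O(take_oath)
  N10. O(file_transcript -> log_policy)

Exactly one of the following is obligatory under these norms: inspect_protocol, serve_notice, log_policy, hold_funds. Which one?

hold_funds

Premise 5, F(~flag_key), is equivalent to O(flag_key).
Premise 6, O(serve_notice -> ~flag_key), contraposes to O(flag_key -> ~serve_notice); with O(flag_key) we get O(~serve_notice).
The contrapositive of premise 7 (O(log_policy -> serve_notice)) is O(~serve_notice -> ~log_policy), and O(~serve_notice) is already established, so O(~log_policy).
Premise 10 is O(file_transcript -> log_policy); contrapositively O(~log_policy -> ~file_transcript). Since O(~log_policy) holds, K gives O(~file_transcript).
The contrapositive of premise 1 (O(~hold_funds -> file_transcript)) is O(~file_transcript -> hold_funds), and O(~file_transcript) is already established, so O(hold_funds).
So O(hold_funds) holds — hold_funds is obligatory. None of the other listed options is made obligatory by any chain of premises.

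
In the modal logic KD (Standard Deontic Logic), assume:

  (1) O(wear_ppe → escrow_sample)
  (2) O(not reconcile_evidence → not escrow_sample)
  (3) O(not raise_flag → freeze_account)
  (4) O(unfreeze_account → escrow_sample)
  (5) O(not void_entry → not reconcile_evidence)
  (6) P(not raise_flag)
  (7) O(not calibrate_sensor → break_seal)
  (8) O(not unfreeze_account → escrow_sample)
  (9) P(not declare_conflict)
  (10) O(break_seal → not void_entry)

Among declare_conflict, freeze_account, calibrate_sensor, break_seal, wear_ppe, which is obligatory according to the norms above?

Premises 8 and 4 are O(not unfreeze_account → escrow_sample) and O(unfreeze_account → escrow_sample); every ideal world satisfies not unfreeze_account or unfreeze_account, so in either case escrow_sample holds — hence O(escrow_sample).
Premise 2, O(not reconcile_evidence → not escrow_sample), contraposes to O(escrow_sample → reconcile_evidence); with O(escrow_sample) we get O(reconcile_evidence).
Premise 5 is O(not void_entry → not reconcile_evidence); contrapositively O(reconcile_evidence → void_entry). Since O(reconcile_evidence) holds, K gives O(void_entry).
Premise 10 is O(break_seal → not void_entry); contrapositively O(void_entry → not break_seal). Since O(void_entry) holds, K gives O(not break_seal).
The contrapositive of premise 7 (O(not calibrate_sensor → break_seal)) is O(not break_seal → calibrate_sensor), and O(not break_seal) is already established, so O(calibrate_sensor).
So O(calibrate_sensor) holds — calibrate_sensor is obligatory. None of the other listed options is made obligatory by any chain of premises.

calibrate_sensor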